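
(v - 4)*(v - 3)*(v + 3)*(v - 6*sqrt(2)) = v^4 - 6*sqrt(2)*v^3 - 4*v^3 - 9*v^2 + 24*sqrt(2)*v^2 + 36*v + 54*sqrt(2)*v - 216*sqrt(2)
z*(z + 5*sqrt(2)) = z^2 + 5*sqrt(2)*z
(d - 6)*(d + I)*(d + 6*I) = d^3 - 6*d^2 + 7*I*d^2 - 6*d - 42*I*d + 36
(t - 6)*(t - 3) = t^2 - 9*t + 18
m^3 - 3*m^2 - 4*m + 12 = (m - 3)*(m - 2)*(m + 2)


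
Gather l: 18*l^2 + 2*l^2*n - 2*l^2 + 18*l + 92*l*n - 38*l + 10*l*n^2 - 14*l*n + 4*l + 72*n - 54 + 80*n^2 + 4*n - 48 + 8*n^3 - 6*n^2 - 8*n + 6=l^2*(2*n + 16) + l*(10*n^2 + 78*n - 16) + 8*n^3 + 74*n^2 + 68*n - 96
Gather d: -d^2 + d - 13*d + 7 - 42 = -d^2 - 12*d - 35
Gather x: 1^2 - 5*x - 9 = -5*x - 8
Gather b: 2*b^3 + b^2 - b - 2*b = 2*b^3 + b^2 - 3*b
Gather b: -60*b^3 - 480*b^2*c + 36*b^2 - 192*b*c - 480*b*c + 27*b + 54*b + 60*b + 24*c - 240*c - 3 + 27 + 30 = -60*b^3 + b^2*(36 - 480*c) + b*(141 - 672*c) - 216*c + 54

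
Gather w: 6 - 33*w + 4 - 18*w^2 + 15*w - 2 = -18*w^2 - 18*w + 8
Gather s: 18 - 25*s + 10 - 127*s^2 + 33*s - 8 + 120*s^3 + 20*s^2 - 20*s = 120*s^3 - 107*s^2 - 12*s + 20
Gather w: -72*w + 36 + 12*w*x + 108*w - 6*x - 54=w*(12*x + 36) - 6*x - 18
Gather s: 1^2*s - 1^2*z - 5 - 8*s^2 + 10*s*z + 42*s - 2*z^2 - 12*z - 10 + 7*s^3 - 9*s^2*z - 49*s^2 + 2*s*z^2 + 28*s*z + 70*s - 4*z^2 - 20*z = 7*s^3 + s^2*(-9*z - 57) + s*(2*z^2 + 38*z + 113) - 6*z^2 - 33*z - 15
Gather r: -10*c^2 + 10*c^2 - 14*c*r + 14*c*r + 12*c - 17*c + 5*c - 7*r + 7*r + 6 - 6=0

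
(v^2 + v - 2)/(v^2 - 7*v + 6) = (v + 2)/(v - 6)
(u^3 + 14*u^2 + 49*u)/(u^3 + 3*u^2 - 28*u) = (u + 7)/(u - 4)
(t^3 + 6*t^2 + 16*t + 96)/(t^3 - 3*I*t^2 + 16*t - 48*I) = (t + 6)/(t - 3*I)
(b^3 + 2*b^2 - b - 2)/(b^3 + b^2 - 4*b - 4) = (b - 1)/(b - 2)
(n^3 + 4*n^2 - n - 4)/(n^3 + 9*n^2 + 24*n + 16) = (n - 1)/(n + 4)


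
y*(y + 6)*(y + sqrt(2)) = y^3 + sqrt(2)*y^2 + 6*y^2 + 6*sqrt(2)*y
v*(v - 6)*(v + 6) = v^3 - 36*v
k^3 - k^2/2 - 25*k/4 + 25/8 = (k - 5/2)*(k - 1/2)*(k + 5/2)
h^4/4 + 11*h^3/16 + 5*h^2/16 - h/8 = h*(h/4 + 1/2)*(h - 1/4)*(h + 1)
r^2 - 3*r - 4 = (r - 4)*(r + 1)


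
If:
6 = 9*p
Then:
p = 2/3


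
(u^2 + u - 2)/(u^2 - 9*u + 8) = (u + 2)/(u - 8)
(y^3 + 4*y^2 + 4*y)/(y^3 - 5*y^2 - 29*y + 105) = y*(y^2 + 4*y + 4)/(y^3 - 5*y^2 - 29*y + 105)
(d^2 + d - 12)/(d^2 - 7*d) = (d^2 + d - 12)/(d*(d - 7))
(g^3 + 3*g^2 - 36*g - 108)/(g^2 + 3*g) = g - 36/g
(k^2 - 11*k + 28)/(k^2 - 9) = (k^2 - 11*k + 28)/(k^2 - 9)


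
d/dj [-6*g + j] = 1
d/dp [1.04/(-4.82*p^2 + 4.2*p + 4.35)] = (10.0256*p - 4.368)/(-4.82*p^2 + 4.2*p + 4.35)^2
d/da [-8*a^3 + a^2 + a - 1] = -24*a^2 + 2*a + 1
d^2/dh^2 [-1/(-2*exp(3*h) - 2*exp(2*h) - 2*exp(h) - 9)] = 2*(4*(3*exp(2*h) + 2*exp(h) + 1)^2*exp(h) - (9*exp(2*h) + 4*exp(h) + 1)*(2*exp(3*h) + 2*exp(2*h) + 2*exp(h) + 9))*exp(h)/(2*exp(3*h) + 2*exp(2*h) + 2*exp(h) + 9)^3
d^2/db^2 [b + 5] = 0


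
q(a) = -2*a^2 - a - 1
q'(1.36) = -6.44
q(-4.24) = -32.72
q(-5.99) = -66.77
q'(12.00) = -49.00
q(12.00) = -301.00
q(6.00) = -79.00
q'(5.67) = -23.68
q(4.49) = -45.81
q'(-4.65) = 17.60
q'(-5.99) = 22.96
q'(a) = -4*a - 1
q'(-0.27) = 0.08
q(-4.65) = -39.60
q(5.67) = -70.97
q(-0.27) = -0.88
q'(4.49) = -18.96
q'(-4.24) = 15.96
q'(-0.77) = 2.08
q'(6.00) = -25.00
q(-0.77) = -1.42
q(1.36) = -6.06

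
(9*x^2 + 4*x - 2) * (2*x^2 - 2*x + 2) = 18*x^4 - 10*x^3 + 6*x^2 + 12*x - 4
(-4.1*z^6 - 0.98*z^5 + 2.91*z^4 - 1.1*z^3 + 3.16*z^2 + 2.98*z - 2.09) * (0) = 0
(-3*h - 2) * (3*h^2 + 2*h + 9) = -9*h^3 - 12*h^2 - 31*h - 18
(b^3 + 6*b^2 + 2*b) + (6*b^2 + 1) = b^3 + 12*b^2 + 2*b + 1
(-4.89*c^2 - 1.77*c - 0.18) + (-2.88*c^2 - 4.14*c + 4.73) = -7.77*c^2 - 5.91*c + 4.55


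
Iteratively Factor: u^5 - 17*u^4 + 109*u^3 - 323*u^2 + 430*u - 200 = (u - 1)*(u^4 - 16*u^3 + 93*u^2 - 230*u + 200) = (u - 2)*(u - 1)*(u^3 - 14*u^2 + 65*u - 100) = (u - 5)*(u - 2)*(u - 1)*(u^2 - 9*u + 20) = (u - 5)^2*(u - 2)*(u - 1)*(u - 4)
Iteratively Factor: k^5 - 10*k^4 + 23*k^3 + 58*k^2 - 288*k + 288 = (k - 2)*(k^4 - 8*k^3 + 7*k^2 + 72*k - 144) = (k - 2)*(k + 3)*(k^3 - 11*k^2 + 40*k - 48) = (k - 4)*(k - 2)*(k + 3)*(k^2 - 7*k + 12) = (k - 4)*(k - 3)*(k - 2)*(k + 3)*(k - 4)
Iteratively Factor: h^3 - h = (h - 1)*(h^2 + h) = h*(h - 1)*(h + 1)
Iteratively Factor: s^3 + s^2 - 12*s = (s)*(s^2 + s - 12) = s*(s - 3)*(s + 4)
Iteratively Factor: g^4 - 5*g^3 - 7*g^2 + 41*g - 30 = (g - 5)*(g^3 - 7*g + 6) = (g - 5)*(g + 3)*(g^2 - 3*g + 2) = (g - 5)*(g - 1)*(g + 3)*(g - 2)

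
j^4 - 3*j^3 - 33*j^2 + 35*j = j*(j - 7)*(j - 1)*(j + 5)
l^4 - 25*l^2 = l^2*(l - 5)*(l + 5)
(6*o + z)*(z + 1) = 6*o*z + 6*o + z^2 + z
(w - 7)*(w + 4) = w^2 - 3*w - 28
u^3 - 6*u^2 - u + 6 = (u - 6)*(u - 1)*(u + 1)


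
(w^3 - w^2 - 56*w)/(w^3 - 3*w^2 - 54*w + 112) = w/(w - 2)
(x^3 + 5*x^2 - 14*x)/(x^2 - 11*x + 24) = x*(x^2 + 5*x - 14)/(x^2 - 11*x + 24)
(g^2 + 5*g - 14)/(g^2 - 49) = (g - 2)/(g - 7)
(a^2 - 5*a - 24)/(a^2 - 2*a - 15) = (a - 8)/(a - 5)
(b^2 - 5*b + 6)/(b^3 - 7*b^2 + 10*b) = (b - 3)/(b*(b - 5))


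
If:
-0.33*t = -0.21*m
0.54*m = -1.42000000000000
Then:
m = -2.63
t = -1.67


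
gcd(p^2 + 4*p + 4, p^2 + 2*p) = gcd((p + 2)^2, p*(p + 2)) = p + 2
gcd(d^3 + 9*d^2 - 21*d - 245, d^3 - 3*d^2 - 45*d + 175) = d^2 + 2*d - 35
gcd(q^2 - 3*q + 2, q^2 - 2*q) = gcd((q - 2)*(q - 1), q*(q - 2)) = q - 2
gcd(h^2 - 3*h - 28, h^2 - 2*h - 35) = h - 7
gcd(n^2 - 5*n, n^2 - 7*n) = n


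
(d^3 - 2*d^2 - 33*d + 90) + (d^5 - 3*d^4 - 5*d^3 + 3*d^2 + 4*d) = d^5 - 3*d^4 - 4*d^3 + d^2 - 29*d + 90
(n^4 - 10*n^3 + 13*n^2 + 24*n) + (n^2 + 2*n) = n^4 - 10*n^3 + 14*n^2 + 26*n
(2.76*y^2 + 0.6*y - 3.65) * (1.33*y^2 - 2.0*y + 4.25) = 3.6708*y^4 - 4.722*y^3 + 5.6755*y^2 + 9.85*y - 15.5125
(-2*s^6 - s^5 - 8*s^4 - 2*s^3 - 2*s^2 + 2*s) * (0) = 0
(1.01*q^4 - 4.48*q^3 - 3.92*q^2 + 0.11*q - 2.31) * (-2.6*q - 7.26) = -2.626*q^5 + 4.3154*q^4 + 42.7168*q^3 + 28.1732*q^2 + 5.2074*q + 16.7706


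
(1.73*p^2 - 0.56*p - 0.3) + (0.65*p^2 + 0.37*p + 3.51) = 2.38*p^2 - 0.19*p + 3.21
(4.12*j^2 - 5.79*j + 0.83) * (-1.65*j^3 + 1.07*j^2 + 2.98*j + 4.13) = -6.798*j^5 + 13.9619*j^4 + 4.7128*j^3 + 0.6495*j^2 - 21.4393*j + 3.4279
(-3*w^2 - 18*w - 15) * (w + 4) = -3*w^3 - 30*w^2 - 87*w - 60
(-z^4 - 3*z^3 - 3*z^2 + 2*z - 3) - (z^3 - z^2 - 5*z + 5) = -z^4 - 4*z^3 - 2*z^2 + 7*z - 8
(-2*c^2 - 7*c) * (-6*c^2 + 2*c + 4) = 12*c^4 + 38*c^3 - 22*c^2 - 28*c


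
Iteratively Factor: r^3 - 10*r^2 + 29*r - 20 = (r - 5)*(r^2 - 5*r + 4) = (r - 5)*(r - 4)*(r - 1)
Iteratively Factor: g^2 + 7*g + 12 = (g + 3)*(g + 4)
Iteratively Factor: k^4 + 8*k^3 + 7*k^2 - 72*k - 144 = (k + 3)*(k^3 + 5*k^2 - 8*k - 48) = (k + 3)*(k + 4)*(k^2 + k - 12) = (k + 3)*(k + 4)^2*(k - 3)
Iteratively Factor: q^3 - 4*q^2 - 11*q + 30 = (q + 3)*(q^2 - 7*q + 10) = (q - 2)*(q + 3)*(q - 5)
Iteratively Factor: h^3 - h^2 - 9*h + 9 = (h + 3)*(h^2 - 4*h + 3) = (h - 3)*(h + 3)*(h - 1)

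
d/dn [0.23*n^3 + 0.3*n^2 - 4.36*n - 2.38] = 0.69*n^2 + 0.6*n - 4.36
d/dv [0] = 0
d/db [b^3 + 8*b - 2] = 3*b^2 + 8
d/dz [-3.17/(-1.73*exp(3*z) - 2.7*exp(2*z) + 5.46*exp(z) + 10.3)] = (-16.4523*exp(2*z) - 17.118*exp(z) + 17.3082)*exp(z)/(1.73*exp(3*z) + 2.7*exp(2*z) - 5.46*exp(z) - 10.3)^2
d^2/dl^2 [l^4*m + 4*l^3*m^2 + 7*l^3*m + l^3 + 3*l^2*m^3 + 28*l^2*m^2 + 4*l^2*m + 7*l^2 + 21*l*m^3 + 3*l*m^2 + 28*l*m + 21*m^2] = 12*l^2*m + 24*l*m^2 + 42*l*m + 6*l + 6*m^3 + 56*m^2 + 8*m + 14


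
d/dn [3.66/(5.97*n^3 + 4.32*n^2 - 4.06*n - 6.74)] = (-65.5506*n^2 - 31.6224*n + 14.8596)/(5.97*n^3 + 4.32*n^2 - 4.06*n - 6.74)^2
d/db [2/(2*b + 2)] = -1/(b + 1)^2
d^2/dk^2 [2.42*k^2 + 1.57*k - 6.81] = 4.84000000000000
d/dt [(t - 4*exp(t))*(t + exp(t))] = -3*t*exp(t) + 2*t - 8*exp(2*t) - 3*exp(t)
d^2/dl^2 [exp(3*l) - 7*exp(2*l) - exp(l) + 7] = (9*exp(2*l) - 28*exp(l) - 1)*exp(l)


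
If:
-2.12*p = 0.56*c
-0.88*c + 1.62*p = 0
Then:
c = 0.00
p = 0.00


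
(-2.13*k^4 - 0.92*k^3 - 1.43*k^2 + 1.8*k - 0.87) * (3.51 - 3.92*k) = 8.3496*k^5 - 3.8699*k^4 + 2.3764*k^3 - 12.0753*k^2 + 9.7284*k - 3.0537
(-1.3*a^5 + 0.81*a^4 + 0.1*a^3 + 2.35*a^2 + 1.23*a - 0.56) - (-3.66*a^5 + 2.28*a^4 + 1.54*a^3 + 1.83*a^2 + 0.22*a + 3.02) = 2.36*a^5 - 1.47*a^4 - 1.44*a^3 + 0.52*a^2 + 1.01*a - 3.58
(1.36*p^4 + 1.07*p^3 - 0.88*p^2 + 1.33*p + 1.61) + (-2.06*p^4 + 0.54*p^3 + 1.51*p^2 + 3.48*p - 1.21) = -0.7*p^4 + 1.61*p^3 + 0.63*p^2 + 4.81*p + 0.4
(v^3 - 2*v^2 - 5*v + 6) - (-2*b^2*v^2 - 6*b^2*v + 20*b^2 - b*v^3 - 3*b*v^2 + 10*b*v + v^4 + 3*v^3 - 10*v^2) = 2*b^2*v^2 + 6*b^2*v - 20*b^2 + b*v^3 + 3*b*v^2 - 10*b*v - v^4 - 2*v^3 + 8*v^2 - 5*v + 6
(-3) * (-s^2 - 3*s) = 3*s^2 + 9*s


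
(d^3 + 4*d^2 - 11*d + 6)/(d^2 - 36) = (d^2 - 2*d + 1)/(d - 6)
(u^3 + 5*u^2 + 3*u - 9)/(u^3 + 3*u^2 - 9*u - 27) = (u - 1)/(u - 3)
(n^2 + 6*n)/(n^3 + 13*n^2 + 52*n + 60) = n/(n^2 + 7*n + 10)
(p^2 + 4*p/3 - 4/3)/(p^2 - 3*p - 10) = (p - 2/3)/(p - 5)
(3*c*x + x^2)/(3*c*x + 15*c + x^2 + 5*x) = x/(x + 5)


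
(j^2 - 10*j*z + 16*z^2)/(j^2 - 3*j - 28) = (-j^2 + 10*j*z - 16*z^2)/(-j^2 + 3*j + 28)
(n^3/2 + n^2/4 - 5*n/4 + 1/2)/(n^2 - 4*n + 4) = (2*n^3 + n^2 - 5*n + 2)/(4*(n^2 - 4*n + 4))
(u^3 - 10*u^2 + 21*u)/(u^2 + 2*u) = (u^2 - 10*u + 21)/(u + 2)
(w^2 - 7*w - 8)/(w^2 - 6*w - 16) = (w + 1)/(w + 2)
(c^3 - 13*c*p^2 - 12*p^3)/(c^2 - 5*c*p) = (c^3 - 13*c*p^2 - 12*p^3)/(c*(c - 5*p))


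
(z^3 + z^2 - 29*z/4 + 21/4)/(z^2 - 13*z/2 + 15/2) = (2*z^2 + 5*z - 7)/(2*(z - 5))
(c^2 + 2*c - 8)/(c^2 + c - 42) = (c^2 + 2*c - 8)/(c^2 + c - 42)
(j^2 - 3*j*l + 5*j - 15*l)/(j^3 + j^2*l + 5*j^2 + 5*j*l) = (j - 3*l)/(j*(j + l))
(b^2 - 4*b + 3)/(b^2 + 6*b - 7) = (b - 3)/(b + 7)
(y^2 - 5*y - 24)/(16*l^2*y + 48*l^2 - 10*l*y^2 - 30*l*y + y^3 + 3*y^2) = (y - 8)/(16*l^2 - 10*l*y + y^2)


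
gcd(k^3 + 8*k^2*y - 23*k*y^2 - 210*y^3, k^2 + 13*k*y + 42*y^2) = k^2 + 13*k*y + 42*y^2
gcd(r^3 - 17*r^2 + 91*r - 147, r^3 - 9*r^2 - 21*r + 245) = r^2 - 14*r + 49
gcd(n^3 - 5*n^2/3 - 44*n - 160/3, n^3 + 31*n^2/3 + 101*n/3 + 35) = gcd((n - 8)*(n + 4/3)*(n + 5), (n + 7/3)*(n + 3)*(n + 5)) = n + 5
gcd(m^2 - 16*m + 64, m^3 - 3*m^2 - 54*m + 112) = m - 8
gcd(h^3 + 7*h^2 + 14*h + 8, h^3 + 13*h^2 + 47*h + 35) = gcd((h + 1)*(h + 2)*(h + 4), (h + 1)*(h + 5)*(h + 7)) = h + 1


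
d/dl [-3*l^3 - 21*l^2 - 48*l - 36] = -9*l^2 - 42*l - 48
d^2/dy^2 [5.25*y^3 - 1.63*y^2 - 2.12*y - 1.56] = 31.5*y - 3.26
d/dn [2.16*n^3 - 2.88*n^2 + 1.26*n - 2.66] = 6.48*n^2 - 5.76*n + 1.26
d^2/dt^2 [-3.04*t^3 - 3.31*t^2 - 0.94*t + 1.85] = -18.24*t - 6.62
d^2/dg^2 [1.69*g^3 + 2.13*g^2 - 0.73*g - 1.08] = 10.14*g + 4.26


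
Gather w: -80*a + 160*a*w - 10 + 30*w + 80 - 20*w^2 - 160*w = -80*a - 20*w^2 + w*(160*a - 130) + 70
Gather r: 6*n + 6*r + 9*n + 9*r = 15*n + 15*r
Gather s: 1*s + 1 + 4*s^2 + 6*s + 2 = 4*s^2 + 7*s + 3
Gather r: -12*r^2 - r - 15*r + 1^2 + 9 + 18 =-12*r^2 - 16*r + 28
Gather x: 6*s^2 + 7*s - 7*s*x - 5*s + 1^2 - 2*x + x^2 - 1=6*s^2 + 2*s + x^2 + x*(-7*s - 2)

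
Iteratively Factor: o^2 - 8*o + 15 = (o - 5)*(o - 3)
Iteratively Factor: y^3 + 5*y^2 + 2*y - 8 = (y - 1)*(y^2 + 6*y + 8) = (y - 1)*(y + 4)*(y + 2)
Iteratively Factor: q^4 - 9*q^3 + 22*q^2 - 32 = (q - 2)*(q^3 - 7*q^2 + 8*q + 16) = (q - 4)*(q - 2)*(q^2 - 3*q - 4) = (q - 4)^2*(q - 2)*(q + 1)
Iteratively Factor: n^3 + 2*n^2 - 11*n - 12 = (n - 3)*(n^2 + 5*n + 4) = (n - 3)*(n + 1)*(n + 4)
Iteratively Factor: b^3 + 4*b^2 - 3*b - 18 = (b + 3)*(b^2 + b - 6) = (b + 3)^2*(b - 2)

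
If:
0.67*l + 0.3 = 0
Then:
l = -0.45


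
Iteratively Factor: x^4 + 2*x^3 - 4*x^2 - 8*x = (x)*(x^3 + 2*x^2 - 4*x - 8) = x*(x - 2)*(x^2 + 4*x + 4) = x*(x - 2)*(x + 2)*(x + 2)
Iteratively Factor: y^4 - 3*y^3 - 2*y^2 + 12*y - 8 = (y - 1)*(y^3 - 2*y^2 - 4*y + 8) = (y - 1)*(y + 2)*(y^2 - 4*y + 4) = (y - 2)*(y - 1)*(y + 2)*(y - 2)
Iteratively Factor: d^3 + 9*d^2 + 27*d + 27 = (d + 3)*(d^2 + 6*d + 9) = (d + 3)^2*(d + 3)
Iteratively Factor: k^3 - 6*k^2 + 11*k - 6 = (k - 1)*(k^2 - 5*k + 6) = (k - 2)*(k - 1)*(k - 3)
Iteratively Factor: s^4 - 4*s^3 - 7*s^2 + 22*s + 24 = (s + 2)*(s^3 - 6*s^2 + 5*s + 12) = (s + 1)*(s + 2)*(s^2 - 7*s + 12) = (s - 4)*(s + 1)*(s + 2)*(s - 3)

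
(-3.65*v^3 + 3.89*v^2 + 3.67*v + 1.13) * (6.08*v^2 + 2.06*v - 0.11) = -22.192*v^5 + 16.1322*v^4 + 30.7285*v^3 + 14.0027*v^2 + 1.9241*v - 0.1243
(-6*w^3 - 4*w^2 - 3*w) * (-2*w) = 12*w^4 + 8*w^3 + 6*w^2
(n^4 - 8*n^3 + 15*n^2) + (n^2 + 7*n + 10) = n^4 - 8*n^3 + 16*n^2 + 7*n + 10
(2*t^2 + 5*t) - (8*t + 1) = 2*t^2 - 3*t - 1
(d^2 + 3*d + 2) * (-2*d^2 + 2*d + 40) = -2*d^4 - 4*d^3 + 42*d^2 + 124*d + 80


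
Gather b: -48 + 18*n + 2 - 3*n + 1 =15*n - 45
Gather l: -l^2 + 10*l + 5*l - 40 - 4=-l^2 + 15*l - 44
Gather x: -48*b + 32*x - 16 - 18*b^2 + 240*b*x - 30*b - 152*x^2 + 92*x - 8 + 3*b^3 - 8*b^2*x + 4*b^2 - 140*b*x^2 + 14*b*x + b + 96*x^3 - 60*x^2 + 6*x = 3*b^3 - 14*b^2 - 77*b + 96*x^3 + x^2*(-140*b - 212) + x*(-8*b^2 + 254*b + 130) - 24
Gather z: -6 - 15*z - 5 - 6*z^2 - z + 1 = -6*z^2 - 16*z - 10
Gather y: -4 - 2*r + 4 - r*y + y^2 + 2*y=-2*r + y^2 + y*(2 - r)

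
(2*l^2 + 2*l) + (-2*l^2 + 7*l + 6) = 9*l + 6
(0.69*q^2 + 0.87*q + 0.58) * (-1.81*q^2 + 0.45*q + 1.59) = -1.2489*q^4 - 1.2642*q^3 + 0.4388*q^2 + 1.6443*q + 0.9222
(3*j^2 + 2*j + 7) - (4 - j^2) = 4*j^2 + 2*j + 3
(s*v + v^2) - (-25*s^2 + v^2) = 25*s^2 + s*v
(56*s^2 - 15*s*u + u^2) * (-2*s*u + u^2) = -112*s^3*u + 86*s^2*u^2 - 17*s*u^3 + u^4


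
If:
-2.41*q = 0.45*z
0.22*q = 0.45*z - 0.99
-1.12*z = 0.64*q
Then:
No Solution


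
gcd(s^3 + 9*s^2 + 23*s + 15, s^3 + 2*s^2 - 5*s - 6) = s^2 + 4*s + 3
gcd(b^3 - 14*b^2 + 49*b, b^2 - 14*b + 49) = b^2 - 14*b + 49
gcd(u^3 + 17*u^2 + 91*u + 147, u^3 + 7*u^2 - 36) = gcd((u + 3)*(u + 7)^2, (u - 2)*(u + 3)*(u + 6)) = u + 3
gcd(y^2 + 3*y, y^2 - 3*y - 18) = y + 3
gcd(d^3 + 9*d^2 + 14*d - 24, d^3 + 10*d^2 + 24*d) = d^2 + 10*d + 24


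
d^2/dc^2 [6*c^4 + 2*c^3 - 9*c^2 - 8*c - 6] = 72*c^2 + 12*c - 18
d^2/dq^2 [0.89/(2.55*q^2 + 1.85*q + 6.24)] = (-11.57445*q^2 - 8.39715*q + 0.89*(5.1*q + 1.85)*(10.2*q + 3.7) - 28.32336)/(2.55*q^2 + 1.85*q + 6.24)^3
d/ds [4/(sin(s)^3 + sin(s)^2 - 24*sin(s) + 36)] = 4*(-3*sin(s)^2 - 2*sin(s) + 24)*cos(s)/(sin(s)^3 + sin(s)^2 - 24*sin(s) + 36)^2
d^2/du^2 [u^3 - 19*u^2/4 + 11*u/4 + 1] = 6*u - 19/2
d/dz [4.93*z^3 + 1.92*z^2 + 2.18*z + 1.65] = 14.79*z^2 + 3.84*z + 2.18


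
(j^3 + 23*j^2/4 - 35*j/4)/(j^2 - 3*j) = (4*j^2 + 23*j - 35)/(4*(j - 3))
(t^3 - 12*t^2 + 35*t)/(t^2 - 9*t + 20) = t*(t - 7)/(t - 4)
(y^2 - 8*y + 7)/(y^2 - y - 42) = (y - 1)/(y + 6)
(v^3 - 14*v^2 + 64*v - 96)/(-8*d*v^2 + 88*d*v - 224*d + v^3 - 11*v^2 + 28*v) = (v^2 - 10*v + 24)/(-8*d*v + 56*d + v^2 - 7*v)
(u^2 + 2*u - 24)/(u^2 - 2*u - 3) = (-u^2 - 2*u + 24)/(-u^2 + 2*u + 3)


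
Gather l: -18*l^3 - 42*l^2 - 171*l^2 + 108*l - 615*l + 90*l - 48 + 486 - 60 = -18*l^3 - 213*l^2 - 417*l + 378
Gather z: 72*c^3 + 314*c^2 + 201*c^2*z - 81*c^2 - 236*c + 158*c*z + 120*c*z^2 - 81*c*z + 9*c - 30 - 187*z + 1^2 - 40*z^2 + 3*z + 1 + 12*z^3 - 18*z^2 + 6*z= 72*c^3 + 233*c^2 - 227*c + 12*z^3 + z^2*(120*c - 58) + z*(201*c^2 + 77*c - 178) - 28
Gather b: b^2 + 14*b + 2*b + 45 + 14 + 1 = b^2 + 16*b + 60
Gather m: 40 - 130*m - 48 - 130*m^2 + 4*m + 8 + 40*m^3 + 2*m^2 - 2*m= 40*m^3 - 128*m^2 - 128*m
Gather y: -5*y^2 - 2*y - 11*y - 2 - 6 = -5*y^2 - 13*y - 8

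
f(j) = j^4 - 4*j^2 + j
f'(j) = 4*j^3 - 8*j + 1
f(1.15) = -2.39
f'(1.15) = -2.12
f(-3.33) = 75.28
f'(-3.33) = -120.06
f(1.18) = -2.45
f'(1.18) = -1.87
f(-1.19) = -4.85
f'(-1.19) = 3.78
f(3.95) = 184.98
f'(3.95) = 215.92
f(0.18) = 0.05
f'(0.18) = -0.42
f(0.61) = -0.74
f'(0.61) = -2.97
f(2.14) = 4.79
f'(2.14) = 23.08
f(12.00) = 20172.00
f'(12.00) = 6817.00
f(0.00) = 0.00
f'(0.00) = 1.00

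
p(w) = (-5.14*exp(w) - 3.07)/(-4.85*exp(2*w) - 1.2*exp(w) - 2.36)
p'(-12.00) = 0.00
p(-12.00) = 1.30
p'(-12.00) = 0.00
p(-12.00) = 1.30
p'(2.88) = -0.06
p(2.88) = 0.06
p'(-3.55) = 0.04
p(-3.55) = 1.34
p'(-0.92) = -0.23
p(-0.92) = 1.42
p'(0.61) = -0.55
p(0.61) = 0.60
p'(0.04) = -0.66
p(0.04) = 0.95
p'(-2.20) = 0.08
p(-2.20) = 1.43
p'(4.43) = -0.01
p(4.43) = 0.01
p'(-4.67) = 0.01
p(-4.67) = 1.31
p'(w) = (-5.14*exp(w) - 3.07)*(9.7*exp(2*w) + 1.2*exp(w))/(-4.85*exp(2*w) - 1.2*exp(w) - 2.36)^2 - 5.14*exp(w)/(-4.85*exp(2*w) - 1.2*exp(w) - 2.36)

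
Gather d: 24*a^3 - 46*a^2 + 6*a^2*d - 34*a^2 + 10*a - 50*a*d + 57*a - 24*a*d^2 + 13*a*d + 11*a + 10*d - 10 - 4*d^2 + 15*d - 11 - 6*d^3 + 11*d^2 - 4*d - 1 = 24*a^3 - 80*a^2 + 78*a - 6*d^3 + d^2*(7 - 24*a) + d*(6*a^2 - 37*a + 21) - 22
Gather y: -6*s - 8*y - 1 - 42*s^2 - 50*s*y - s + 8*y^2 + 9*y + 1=-42*s^2 - 7*s + 8*y^2 + y*(1 - 50*s)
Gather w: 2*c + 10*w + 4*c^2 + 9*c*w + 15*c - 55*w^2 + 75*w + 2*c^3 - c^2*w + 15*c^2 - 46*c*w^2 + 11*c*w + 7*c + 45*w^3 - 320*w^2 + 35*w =2*c^3 + 19*c^2 + 24*c + 45*w^3 + w^2*(-46*c - 375) + w*(-c^2 + 20*c + 120)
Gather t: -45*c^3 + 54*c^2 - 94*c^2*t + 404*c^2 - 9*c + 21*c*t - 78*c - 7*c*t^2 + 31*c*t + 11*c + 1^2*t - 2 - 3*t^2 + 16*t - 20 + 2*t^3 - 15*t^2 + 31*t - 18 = -45*c^3 + 458*c^2 - 76*c + 2*t^3 + t^2*(-7*c - 18) + t*(-94*c^2 + 52*c + 48) - 40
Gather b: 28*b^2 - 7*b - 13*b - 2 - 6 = 28*b^2 - 20*b - 8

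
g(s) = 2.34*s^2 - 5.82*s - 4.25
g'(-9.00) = -47.94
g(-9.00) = 237.67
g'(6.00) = 22.26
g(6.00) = 45.07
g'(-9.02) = -48.03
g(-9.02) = 238.63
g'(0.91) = -1.56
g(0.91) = -7.61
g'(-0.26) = -7.04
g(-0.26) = -2.58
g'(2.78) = 7.19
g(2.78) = -2.35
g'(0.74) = -2.36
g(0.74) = -7.28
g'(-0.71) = -9.14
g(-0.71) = 1.06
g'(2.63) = 6.49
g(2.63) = -3.37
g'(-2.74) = -18.64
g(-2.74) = 29.26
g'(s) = 4.68*s - 5.82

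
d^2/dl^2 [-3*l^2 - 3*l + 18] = -6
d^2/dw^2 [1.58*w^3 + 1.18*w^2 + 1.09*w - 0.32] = 9.48*w + 2.36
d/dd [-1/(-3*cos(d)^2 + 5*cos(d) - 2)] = (6*cos(d) - 5)*sin(d)/(3*cos(d)^2 - 5*cos(d) + 2)^2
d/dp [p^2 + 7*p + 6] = 2*p + 7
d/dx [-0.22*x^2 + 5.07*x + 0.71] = 5.07 - 0.44*x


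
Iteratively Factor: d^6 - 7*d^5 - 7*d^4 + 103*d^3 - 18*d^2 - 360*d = (d - 5)*(d^5 - 2*d^4 - 17*d^3 + 18*d^2 + 72*d) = (d - 5)*(d - 4)*(d^4 + 2*d^3 - 9*d^2 - 18*d) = d*(d - 5)*(d - 4)*(d^3 + 2*d^2 - 9*d - 18) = d*(d - 5)*(d - 4)*(d + 2)*(d^2 - 9) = d*(d - 5)*(d - 4)*(d - 3)*(d + 2)*(d + 3)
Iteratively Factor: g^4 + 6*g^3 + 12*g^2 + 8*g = (g + 2)*(g^3 + 4*g^2 + 4*g) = (g + 2)^2*(g^2 + 2*g) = (g + 2)^3*(g)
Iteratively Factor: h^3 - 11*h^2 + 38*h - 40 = (h - 2)*(h^2 - 9*h + 20) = (h - 4)*(h - 2)*(h - 5)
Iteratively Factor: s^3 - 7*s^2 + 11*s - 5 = (s - 1)*(s^2 - 6*s + 5) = (s - 1)^2*(s - 5)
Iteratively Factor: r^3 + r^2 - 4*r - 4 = (r + 1)*(r^2 - 4) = (r - 2)*(r + 1)*(r + 2)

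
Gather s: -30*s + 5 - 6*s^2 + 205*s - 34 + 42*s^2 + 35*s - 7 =36*s^2 + 210*s - 36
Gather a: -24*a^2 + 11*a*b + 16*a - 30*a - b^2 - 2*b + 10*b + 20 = -24*a^2 + a*(11*b - 14) - b^2 + 8*b + 20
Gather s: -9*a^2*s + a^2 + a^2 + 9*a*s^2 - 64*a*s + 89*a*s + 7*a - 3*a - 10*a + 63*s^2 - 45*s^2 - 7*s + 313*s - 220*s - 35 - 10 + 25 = 2*a^2 - 6*a + s^2*(9*a + 18) + s*(-9*a^2 + 25*a + 86) - 20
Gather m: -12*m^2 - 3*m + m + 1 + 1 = -12*m^2 - 2*m + 2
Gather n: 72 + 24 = 96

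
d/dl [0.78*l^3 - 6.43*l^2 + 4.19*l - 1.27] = 2.34*l^2 - 12.86*l + 4.19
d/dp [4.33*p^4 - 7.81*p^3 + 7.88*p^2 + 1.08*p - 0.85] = 17.32*p^3 - 23.43*p^2 + 15.76*p + 1.08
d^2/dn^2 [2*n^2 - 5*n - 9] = 4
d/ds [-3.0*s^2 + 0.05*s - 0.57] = 0.05 - 6.0*s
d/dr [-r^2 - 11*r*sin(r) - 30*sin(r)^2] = -11*r*cos(r) - 2*r - 11*sin(r) - 30*sin(2*r)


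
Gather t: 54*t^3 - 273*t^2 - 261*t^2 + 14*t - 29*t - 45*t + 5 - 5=54*t^3 - 534*t^2 - 60*t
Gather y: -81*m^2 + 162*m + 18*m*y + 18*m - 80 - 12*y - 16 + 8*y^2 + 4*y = -81*m^2 + 180*m + 8*y^2 + y*(18*m - 8) - 96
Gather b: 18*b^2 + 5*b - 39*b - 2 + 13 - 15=18*b^2 - 34*b - 4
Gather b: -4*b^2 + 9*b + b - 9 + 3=-4*b^2 + 10*b - 6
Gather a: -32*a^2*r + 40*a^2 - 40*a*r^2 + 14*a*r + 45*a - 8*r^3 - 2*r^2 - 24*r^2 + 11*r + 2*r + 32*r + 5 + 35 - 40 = a^2*(40 - 32*r) + a*(-40*r^2 + 14*r + 45) - 8*r^3 - 26*r^2 + 45*r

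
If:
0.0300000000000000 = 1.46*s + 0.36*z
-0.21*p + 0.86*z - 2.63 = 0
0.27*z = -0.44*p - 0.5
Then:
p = -2.62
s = -0.58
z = 2.42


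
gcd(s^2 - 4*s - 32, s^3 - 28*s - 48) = s + 4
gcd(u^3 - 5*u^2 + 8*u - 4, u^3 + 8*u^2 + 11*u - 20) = u - 1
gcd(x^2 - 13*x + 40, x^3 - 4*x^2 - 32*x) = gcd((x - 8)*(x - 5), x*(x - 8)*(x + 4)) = x - 8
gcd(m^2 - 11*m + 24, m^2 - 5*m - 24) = m - 8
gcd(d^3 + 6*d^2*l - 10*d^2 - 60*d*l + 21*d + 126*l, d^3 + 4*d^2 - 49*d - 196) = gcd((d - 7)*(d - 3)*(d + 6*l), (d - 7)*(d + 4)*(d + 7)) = d - 7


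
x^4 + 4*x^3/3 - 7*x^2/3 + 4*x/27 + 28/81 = (x - 2/3)^2*(x + 1/3)*(x + 7/3)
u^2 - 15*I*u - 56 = (u - 8*I)*(u - 7*I)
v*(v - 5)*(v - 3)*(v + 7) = v^4 - v^3 - 41*v^2 + 105*v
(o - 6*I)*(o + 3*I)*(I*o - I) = I*o^3 + 3*o^2 - I*o^2 - 3*o + 18*I*o - 18*I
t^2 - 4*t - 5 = (t - 5)*(t + 1)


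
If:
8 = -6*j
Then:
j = -4/3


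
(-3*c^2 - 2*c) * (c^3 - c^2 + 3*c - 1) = -3*c^5 + c^4 - 7*c^3 - 3*c^2 + 2*c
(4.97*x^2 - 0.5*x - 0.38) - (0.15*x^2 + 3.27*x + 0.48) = 4.82*x^2 - 3.77*x - 0.86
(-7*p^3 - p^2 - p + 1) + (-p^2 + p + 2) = -7*p^3 - 2*p^2 + 3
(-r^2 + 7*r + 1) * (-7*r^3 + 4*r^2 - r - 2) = 7*r^5 - 53*r^4 + 22*r^3 - r^2 - 15*r - 2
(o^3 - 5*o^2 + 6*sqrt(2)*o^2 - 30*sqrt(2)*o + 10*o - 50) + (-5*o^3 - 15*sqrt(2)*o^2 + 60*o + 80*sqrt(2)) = -4*o^3 - 9*sqrt(2)*o^2 - 5*o^2 - 30*sqrt(2)*o + 70*o - 50 + 80*sqrt(2)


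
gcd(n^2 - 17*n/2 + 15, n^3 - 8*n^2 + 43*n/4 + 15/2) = n^2 - 17*n/2 + 15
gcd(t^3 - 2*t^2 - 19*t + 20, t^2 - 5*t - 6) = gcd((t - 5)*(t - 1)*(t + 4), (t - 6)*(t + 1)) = 1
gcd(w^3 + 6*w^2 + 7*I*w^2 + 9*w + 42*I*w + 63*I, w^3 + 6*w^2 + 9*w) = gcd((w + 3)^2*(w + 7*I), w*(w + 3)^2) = w^2 + 6*w + 9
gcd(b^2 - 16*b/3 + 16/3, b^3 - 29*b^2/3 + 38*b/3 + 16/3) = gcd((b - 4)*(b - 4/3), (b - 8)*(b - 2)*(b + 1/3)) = 1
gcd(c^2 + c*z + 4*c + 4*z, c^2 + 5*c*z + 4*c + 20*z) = c + 4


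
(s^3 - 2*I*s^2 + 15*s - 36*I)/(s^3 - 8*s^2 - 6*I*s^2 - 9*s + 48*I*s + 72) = (s + 4*I)/(s - 8)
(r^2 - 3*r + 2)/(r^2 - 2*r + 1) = (r - 2)/(r - 1)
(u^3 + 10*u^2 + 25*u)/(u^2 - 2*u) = (u^2 + 10*u + 25)/(u - 2)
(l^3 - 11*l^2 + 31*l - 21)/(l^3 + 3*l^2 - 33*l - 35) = (l^3 - 11*l^2 + 31*l - 21)/(l^3 + 3*l^2 - 33*l - 35)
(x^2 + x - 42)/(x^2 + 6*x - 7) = (x - 6)/(x - 1)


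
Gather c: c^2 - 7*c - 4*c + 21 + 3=c^2 - 11*c + 24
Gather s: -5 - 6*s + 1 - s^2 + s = -s^2 - 5*s - 4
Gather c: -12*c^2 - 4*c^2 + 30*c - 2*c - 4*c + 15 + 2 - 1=-16*c^2 + 24*c + 16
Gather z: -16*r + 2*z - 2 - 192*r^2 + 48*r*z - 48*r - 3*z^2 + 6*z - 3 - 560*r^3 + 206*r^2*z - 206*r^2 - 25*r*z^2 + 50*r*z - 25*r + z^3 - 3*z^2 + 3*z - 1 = -560*r^3 - 398*r^2 - 89*r + z^3 + z^2*(-25*r - 6) + z*(206*r^2 + 98*r + 11) - 6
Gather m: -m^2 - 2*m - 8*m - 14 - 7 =-m^2 - 10*m - 21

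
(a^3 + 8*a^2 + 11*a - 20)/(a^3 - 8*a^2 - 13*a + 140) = (a^2 + 4*a - 5)/(a^2 - 12*a + 35)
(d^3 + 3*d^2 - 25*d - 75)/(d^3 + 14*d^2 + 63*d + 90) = (d - 5)/(d + 6)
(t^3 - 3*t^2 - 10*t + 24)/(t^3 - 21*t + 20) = (t^2 + t - 6)/(t^2 + 4*t - 5)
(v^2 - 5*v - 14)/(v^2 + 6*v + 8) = (v - 7)/(v + 4)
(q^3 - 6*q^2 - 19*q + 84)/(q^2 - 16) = (q^2 - 10*q + 21)/(q - 4)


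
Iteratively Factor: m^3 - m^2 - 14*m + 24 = (m - 2)*(m^2 + m - 12) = (m - 3)*(m - 2)*(m + 4)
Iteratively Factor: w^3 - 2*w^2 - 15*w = (w)*(w^2 - 2*w - 15) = w*(w - 5)*(w + 3)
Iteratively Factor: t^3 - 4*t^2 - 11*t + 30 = (t + 3)*(t^2 - 7*t + 10) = (t - 2)*(t + 3)*(t - 5)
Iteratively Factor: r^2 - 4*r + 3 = (r - 1)*(r - 3)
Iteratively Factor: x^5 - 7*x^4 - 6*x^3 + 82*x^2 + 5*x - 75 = (x - 5)*(x^4 - 2*x^3 - 16*x^2 + 2*x + 15) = (x - 5)*(x - 1)*(x^3 - x^2 - 17*x - 15) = (x - 5)*(x - 1)*(x + 3)*(x^2 - 4*x - 5) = (x - 5)*(x - 1)*(x + 1)*(x + 3)*(x - 5)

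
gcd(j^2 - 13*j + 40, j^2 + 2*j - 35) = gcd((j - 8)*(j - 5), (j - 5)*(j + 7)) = j - 5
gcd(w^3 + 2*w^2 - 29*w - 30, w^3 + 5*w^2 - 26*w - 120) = w^2 + w - 30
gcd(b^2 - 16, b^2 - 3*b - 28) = b + 4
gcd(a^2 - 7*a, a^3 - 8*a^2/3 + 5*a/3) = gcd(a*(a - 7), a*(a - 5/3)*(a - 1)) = a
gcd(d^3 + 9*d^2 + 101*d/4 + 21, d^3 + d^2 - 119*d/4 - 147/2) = d + 7/2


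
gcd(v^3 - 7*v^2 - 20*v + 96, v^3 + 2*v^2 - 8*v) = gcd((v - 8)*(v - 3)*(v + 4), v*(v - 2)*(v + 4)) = v + 4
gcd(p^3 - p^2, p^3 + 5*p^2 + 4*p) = p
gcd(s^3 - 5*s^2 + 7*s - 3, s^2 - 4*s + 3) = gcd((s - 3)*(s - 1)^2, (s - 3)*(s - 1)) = s^2 - 4*s + 3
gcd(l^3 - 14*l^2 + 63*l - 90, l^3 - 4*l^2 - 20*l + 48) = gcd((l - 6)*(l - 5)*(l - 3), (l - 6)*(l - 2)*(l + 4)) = l - 6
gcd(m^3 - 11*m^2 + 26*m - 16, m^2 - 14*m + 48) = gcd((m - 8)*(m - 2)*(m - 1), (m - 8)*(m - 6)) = m - 8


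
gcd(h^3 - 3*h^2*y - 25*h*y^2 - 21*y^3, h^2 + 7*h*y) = 1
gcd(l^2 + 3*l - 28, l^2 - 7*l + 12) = l - 4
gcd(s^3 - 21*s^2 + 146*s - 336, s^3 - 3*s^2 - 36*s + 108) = s - 6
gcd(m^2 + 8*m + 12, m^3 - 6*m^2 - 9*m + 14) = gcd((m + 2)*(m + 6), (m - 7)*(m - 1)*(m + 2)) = m + 2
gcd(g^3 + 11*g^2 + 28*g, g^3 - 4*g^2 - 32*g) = g^2 + 4*g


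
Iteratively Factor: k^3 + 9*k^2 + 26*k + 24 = (k + 4)*(k^2 + 5*k + 6) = (k + 3)*(k + 4)*(k + 2)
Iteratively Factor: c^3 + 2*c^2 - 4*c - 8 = (c + 2)*(c^2 - 4) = (c - 2)*(c + 2)*(c + 2)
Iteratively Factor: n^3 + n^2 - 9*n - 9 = (n - 3)*(n^2 + 4*n + 3) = (n - 3)*(n + 3)*(n + 1)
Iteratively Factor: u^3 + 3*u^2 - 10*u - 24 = (u + 2)*(u^2 + u - 12) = (u + 2)*(u + 4)*(u - 3)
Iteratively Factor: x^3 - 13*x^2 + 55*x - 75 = (x - 5)*(x^2 - 8*x + 15) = (x - 5)*(x - 3)*(x - 5)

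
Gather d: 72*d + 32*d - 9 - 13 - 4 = 104*d - 26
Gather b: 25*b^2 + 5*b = 25*b^2 + 5*b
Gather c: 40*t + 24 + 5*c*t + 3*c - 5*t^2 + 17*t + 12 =c*(5*t + 3) - 5*t^2 + 57*t + 36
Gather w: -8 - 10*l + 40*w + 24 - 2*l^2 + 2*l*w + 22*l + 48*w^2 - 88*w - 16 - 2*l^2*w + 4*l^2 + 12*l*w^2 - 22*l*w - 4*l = 2*l^2 + 8*l + w^2*(12*l + 48) + w*(-2*l^2 - 20*l - 48)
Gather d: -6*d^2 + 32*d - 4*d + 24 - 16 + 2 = -6*d^2 + 28*d + 10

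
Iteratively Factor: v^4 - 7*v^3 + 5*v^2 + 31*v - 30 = (v - 1)*(v^3 - 6*v^2 - v + 30) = (v - 1)*(v + 2)*(v^2 - 8*v + 15) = (v - 3)*(v - 1)*(v + 2)*(v - 5)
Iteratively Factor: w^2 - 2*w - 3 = (w + 1)*(w - 3)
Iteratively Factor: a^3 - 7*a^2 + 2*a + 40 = (a - 5)*(a^2 - 2*a - 8) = (a - 5)*(a + 2)*(a - 4)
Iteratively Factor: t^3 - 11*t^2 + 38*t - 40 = (t - 2)*(t^2 - 9*t + 20) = (t - 4)*(t - 2)*(t - 5)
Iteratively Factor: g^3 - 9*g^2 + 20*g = (g - 5)*(g^2 - 4*g) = g*(g - 5)*(g - 4)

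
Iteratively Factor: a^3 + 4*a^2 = (a)*(a^2 + 4*a) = a*(a + 4)*(a)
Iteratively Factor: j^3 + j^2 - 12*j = (j - 3)*(j^2 + 4*j) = j*(j - 3)*(j + 4)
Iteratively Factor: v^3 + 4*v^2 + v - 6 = (v + 3)*(v^2 + v - 2) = (v - 1)*(v + 3)*(v + 2)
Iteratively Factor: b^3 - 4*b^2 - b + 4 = (b - 1)*(b^2 - 3*b - 4) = (b - 4)*(b - 1)*(b + 1)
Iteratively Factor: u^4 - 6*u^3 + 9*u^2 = (u)*(u^3 - 6*u^2 + 9*u) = u*(u - 3)*(u^2 - 3*u) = u^2*(u - 3)*(u - 3)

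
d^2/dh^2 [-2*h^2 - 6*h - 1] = -4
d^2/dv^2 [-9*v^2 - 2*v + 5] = -18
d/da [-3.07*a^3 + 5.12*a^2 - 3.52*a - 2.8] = -9.21*a^2 + 10.24*a - 3.52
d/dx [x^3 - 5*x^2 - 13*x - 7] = 3*x^2 - 10*x - 13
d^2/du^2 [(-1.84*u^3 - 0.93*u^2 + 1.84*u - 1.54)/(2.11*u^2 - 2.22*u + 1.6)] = (-2.1316282072803e-14*u^4 + 1.95828399999998*u^3 + 16.914756*u^2 - 22.251432*u + 3.528368)/(9.393931*u^6 - 29.650986*u^5 + 52.566852*u^4 - 55.909368*u^3 + 39.86112*u^2 - 17.0496*u + 4.096)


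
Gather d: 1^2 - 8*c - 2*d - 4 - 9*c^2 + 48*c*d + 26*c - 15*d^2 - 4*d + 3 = -9*c^2 + 18*c - 15*d^2 + d*(48*c - 6)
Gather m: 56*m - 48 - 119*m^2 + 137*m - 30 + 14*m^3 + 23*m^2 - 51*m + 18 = 14*m^3 - 96*m^2 + 142*m - 60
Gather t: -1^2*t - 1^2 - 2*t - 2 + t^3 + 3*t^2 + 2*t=t^3 + 3*t^2 - t - 3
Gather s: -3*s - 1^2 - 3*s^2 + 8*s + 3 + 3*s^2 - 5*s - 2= 0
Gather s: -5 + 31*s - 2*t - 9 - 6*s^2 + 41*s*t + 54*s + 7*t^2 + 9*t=-6*s^2 + s*(41*t + 85) + 7*t^2 + 7*t - 14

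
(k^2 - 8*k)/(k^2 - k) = (k - 8)/(k - 1)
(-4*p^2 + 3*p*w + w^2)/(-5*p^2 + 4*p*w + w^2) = (4*p + w)/(5*p + w)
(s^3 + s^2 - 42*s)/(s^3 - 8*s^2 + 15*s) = (s^2 + s - 42)/(s^2 - 8*s + 15)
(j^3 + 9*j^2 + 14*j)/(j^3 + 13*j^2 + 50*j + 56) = j/(j + 4)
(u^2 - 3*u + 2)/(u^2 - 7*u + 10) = (u - 1)/(u - 5)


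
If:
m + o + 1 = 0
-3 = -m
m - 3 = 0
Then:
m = 3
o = -4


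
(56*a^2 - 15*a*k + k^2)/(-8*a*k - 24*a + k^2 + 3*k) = (-7*a + k)/(k + 3)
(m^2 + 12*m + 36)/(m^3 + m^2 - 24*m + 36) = (m + 6)/(m^2 - 5*m + 6)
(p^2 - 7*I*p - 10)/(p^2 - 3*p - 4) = (-p^2 + 7*I*p + 10)/(-p^2 + 3*p + 4)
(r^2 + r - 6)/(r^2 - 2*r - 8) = (-r^2 - r + 6)/(-r^2 + 2*r + 8)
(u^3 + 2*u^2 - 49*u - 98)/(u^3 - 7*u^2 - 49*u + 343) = (u + 2)/(u - 7)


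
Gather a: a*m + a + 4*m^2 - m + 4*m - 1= a*(m + 1) + 4*m^2 + 3*m - 1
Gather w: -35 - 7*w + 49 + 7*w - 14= 0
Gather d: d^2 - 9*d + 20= d^2 - 9*d + 20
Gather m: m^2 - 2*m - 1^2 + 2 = m^2 - 2*m + 1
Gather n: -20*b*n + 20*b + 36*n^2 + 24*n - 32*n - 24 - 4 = 20*b + 36*n^2 + n*(-20*b - 8) - 28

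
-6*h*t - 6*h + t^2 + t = (-6*h + t)*(t + 1)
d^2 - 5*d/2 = d*(d - 5/2)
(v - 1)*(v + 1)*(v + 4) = v^3 + 4*v^2 - v - 4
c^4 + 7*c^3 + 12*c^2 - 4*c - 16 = (c - 1)*(c + 2)^2*(c + 4)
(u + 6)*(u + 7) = u^2 + 13*u + 42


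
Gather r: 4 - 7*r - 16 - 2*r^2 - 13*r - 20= -2*r^2 - 20*r - 32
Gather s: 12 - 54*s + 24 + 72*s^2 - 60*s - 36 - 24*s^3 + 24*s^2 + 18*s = -24*s^3 + 96*s^2 - 96*s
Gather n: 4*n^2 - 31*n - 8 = 4*n^2 - 31*n - 8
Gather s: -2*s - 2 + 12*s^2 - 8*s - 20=12*s^2 - 10*s - 22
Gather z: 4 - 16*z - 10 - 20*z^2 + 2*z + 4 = -20*z^2 - 14*z - 2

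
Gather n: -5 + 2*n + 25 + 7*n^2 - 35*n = 7*n^2 - 33*n + 20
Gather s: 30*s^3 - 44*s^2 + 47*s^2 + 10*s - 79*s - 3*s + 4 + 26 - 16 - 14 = 30*s^3 + 3*s^2 - 72*s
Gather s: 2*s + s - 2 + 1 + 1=3*s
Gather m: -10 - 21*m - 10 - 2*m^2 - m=-2*m^2 - 22*m - 20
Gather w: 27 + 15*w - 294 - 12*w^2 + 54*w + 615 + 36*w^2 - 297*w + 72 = 24*w^2 - 228*w + 420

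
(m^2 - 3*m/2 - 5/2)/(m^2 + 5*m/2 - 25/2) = (m + 1)/(m + 5)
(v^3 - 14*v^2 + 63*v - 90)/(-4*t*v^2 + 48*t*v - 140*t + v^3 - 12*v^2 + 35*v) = (-v^2 + 9*v - 18)/(4*t*v - 28*t - v^2 + 7*v)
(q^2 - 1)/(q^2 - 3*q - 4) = (q - 1)/(q - 4)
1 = 1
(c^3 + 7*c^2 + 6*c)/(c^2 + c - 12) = c*(c^2 + 7*c + 6)/(c^2 + c - 12)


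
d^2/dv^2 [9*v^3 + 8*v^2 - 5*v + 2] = 54*v + 16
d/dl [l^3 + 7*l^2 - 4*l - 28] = 3*l^2 + 14*l - 4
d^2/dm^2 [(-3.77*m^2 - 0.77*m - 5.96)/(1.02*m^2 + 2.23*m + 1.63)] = (15.548268*m^3 + 0.403307999999996*m^2 - 73.658484*m - 53.894056)/(1.061208*m^6 + 6.960276*m^5 + 20.30463*m^4 + 33.335155*m^3 + 32.447595*m^2 + 17.774661*m + 4.330747)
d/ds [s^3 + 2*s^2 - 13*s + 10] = 3*s^2 + 4*s - 13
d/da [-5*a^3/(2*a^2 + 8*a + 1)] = a^2*(-30*a^2 + 20*a*(a + 2) - 120*a - 15)/(2*a^2 + 8*a + 1)^2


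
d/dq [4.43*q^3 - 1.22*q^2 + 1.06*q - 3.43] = 13.29*q^2 - 2.44*q + 1.06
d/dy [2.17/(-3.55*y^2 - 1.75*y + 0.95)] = (15.407*y + 3.7975)/(3.55*y^2 + 1.75*y - 0.95)^2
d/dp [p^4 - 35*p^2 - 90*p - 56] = 4*p^3 - 70*p - 90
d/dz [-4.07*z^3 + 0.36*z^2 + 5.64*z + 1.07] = -12.21*z^2 + 0.72*z + 5.64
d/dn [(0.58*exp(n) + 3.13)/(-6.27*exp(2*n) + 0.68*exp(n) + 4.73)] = (3.6366*exp(2*n) + 39.2502*exp(n) + 0.615)*exp(n)/(39.3129*exp(4*n) - 8.5272*exp(3*n) - 58.8518*exp(2*n) + 6.4328*exp(n) + 22.3729)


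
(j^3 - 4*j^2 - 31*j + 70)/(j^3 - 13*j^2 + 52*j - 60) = (j^2 - 2*j - 35)/(j^2 - 11*j + 30)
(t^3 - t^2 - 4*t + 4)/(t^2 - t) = t - 4/t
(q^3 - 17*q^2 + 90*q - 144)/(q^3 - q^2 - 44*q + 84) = (q^2 - 11*q + 24)/(q^2 + 5*q - 14)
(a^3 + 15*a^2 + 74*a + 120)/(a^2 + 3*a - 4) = (a^2 + 11*a + 30)/(a - 1)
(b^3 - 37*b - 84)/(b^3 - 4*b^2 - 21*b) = (b + 4)/b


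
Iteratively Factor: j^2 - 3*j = (j - 3)*(j)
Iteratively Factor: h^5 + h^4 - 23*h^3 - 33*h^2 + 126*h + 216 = (h + 3)*(h^4 - 2*h^3 - 17*h^2 + 18*h + 72) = (h - 3)*(h + 3)*(h^3 + h^2 - 14*h - 24) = (h - 3)*(h + 2)*(h + 3)*(h^2 - h - 12) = (h - 3)*(h + 2)*(h + 3)^2*(h - 4)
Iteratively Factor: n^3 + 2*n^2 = (n)*(n^2 + 2*n) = n^2*(n + 2)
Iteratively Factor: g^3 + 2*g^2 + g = (g + 1)*(g^2 + g) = g*(g + 1)*(g + 1)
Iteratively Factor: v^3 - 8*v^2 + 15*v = (v - 3)*(v^2 - 5*v) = (v - 5)*(v - 3)*(v)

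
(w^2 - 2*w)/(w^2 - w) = (w - 2)/(w - 1)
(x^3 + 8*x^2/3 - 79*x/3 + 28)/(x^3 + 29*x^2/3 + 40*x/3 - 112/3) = (x - 3)/(x + 4)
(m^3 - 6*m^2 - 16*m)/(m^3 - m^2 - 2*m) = (-m^2 + 6*m + 16)/(-m^2 + m + 2)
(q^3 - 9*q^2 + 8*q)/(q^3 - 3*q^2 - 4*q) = (-q^2 + 9*q - 8)/(-q^2 + 3*q + 4)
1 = 1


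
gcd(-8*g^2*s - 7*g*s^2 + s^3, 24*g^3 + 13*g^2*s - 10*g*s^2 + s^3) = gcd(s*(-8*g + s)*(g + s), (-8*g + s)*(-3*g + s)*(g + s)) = -8*g^2 - 7*g*s + s^2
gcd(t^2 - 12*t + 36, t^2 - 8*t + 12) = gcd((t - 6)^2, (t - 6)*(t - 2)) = t - 6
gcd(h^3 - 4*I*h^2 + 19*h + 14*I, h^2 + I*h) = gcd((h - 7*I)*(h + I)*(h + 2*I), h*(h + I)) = h + I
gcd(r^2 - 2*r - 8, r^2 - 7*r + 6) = 1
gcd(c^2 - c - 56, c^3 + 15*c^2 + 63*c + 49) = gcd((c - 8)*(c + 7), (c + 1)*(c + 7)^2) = c + 7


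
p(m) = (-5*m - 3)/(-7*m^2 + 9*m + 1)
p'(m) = (-5*m - 3)*(14*m - 9)/(-7*m^2 + 9*m + 1)^2 - 5/(-7*m^2 + 9*m + 1) = (-35*m^2 - 42*m + 22)/(49*m^4 - 126*m^3 + 67*m^2 + 18*m + 1)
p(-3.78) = -0.12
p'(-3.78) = -0.02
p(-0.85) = -0.11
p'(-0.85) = 0.24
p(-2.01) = -0.16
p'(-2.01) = -0.02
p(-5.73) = -0.09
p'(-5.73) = -0.01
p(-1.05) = -0.14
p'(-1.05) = 0.11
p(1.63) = 3.81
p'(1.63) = -16.26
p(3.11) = 0.48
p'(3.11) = -0.30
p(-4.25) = -0.11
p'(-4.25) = -0.02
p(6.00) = 0.17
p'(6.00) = -0.04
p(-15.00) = -0.04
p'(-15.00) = 0.00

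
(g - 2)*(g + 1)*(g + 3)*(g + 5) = g^4 + 7*g^3 + 5*g^2 - 31*g - 30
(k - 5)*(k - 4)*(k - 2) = k^3 - 11*k^2 + 38*k - 40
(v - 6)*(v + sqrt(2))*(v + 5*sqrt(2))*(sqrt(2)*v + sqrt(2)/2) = sqrt(2)*v^4 - 11*sqrt(2)*v^3/2 + 12*v^3 - 66*v^2 + 7*sqrt(2)*v^2 - 55*sqrt(2)*v - 36*v - 30*sqrt(2)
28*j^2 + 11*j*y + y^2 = (4*j + y)*(7*j + y)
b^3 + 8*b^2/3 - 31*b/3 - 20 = (b - 3)*(b + 5/3)*(b + 4)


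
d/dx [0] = 0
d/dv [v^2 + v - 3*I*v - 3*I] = 2*v + 1 - 3*I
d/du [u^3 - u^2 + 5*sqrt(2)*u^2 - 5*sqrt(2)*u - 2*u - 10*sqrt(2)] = 3*u^2 - 2*u + 10*sqrt(2)*u - 5*sqrt(2) - 2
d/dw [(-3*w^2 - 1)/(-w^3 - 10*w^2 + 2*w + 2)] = (-3*w^4 - 9*w^2 - 32*w + 2)/(w^6 + 20*w^5 + 96*w^4 - 44*w^3 - 36*w^2 + 8*w + 4)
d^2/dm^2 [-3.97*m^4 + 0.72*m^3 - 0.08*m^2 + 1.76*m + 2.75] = -47.64*m^2 + 4.32*m - 0.16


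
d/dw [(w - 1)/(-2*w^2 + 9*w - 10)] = (-2*w^2 + 9*w + (w - 1)*(4*w - 9) - 10)/(2*w^2 - 9*w + 10)^2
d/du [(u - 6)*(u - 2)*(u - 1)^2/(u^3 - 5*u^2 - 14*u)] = (u^6 - 10*u^5 - 21*u^4 + 344*u^3 - 602*u^2 + 120*u + 168)/(u^2*(u^4 - 10*u^3 - 3*u^2 + 140*u + 196))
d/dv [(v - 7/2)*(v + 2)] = 2*v - 3/2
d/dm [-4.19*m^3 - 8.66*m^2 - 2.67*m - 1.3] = -12.57*m^2 - 17.32*m - 2.67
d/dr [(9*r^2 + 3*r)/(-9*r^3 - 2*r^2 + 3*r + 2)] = 3*(27*r^4 + 18*r^3 + 11*r^2 + 12*r + 2)/(81*r^6 + 36*r^5 - 50*r^4 - 48*r^3 + r^2 + 12*r + 4)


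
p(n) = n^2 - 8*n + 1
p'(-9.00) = -26.00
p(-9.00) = 154.00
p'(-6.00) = -20.00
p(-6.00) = 85.00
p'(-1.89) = -11.78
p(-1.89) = 19.69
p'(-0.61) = -9.22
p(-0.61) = 6.25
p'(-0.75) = -9.50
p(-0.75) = 7.56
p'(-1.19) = -10.38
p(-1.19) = 11.94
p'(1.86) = -4.28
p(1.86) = -10.42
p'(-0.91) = -9.82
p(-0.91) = 9.11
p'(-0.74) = -9.48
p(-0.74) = 7.47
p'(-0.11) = -8.22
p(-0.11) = 1.89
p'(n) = 2*n - 8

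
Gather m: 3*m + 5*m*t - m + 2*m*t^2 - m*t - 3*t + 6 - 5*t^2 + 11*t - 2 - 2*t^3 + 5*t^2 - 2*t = m*(2*t^2 + 4*t + 2) - 2*t^3 + 6*t + 4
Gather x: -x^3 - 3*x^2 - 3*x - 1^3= -x^3 - 3*x^2 - 3*x - 1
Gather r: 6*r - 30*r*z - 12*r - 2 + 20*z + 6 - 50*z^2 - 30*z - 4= r*(-30*z - 6) - 50*z^2 - 10*z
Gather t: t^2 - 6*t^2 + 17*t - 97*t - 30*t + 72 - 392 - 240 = -5*t^2 - 110*t - 560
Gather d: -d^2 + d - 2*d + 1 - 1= -d^2 - d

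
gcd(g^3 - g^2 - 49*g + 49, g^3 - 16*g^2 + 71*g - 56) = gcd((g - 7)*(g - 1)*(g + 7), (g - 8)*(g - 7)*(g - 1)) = g^2 - 8*g + 7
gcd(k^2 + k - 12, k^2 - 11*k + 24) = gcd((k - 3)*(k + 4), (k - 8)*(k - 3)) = k - 3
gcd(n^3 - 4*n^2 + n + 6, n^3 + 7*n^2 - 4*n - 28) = n - 2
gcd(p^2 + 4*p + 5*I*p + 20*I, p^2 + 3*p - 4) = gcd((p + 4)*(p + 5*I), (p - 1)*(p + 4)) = p + 4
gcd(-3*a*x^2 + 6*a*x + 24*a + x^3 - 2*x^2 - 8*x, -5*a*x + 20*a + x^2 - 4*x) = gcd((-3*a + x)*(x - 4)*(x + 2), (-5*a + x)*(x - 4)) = x - 4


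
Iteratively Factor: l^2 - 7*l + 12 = (l - 3)*(l - 4)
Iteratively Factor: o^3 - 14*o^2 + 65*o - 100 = (o - 5)*(o^2 - 9*o + 20) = (o - 5)*(o - 4)*(o - 5)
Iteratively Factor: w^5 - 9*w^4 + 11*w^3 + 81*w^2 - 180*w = (w)*(w^4 - 9*w^3 + 11*w^2 + 81*w - 180) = w*(w + 3)*(w^3 - 12*w^2 + 47*w - 60) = w*(w - 3)*(w + 3)*(w^2 - 9*w + 20) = w*(w - 4)*(w - 3)*(w + 3)*(w - 5)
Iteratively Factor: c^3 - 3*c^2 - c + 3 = (c - 3)*(c^2 - 1) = (c - 3)*(c + 1)*(c - 1)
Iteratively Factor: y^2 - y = (y - 1)*(y)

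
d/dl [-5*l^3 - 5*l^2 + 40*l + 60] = -15*l^2 - 10*l + 40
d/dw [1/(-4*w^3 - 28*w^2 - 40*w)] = (3*w^2 + 14*w + 10)/(4*w^2*(w^2 + 7*w + 10)^2)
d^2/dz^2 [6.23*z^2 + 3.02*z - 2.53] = 12.4600000000000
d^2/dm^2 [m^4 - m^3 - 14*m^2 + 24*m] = 12*m^2 - 6*m - 28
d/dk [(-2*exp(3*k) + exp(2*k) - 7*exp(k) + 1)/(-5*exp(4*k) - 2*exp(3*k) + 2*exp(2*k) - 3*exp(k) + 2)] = (-10*exp(6*k) + 10*exp(5*k) - 107*exp(4*k) + 4*exp(3*k) + 5*exp(2*k) - 11)*exp(k)/(25*exp(8*k) + 20*exp(7*k) - 16*exp(6*k) + 22*exp(5*k) - 4*exp(4*k) - 20*exp(3*k) + 17*exp(2*k) - 12*exp(k) + 4)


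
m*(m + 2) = m^2 + 2*m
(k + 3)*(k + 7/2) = k^2 + 13*k/2 + 21/2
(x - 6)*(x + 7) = x^2 + x - 42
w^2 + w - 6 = (w - 2)*(w + 3)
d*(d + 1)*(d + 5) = d^3 + 6*d^2 + 5*d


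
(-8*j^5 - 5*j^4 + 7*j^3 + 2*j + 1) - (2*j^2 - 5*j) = -8*j^5 - 5*j^4 + 7*j^3 - 2*j^2 + 7*j + 1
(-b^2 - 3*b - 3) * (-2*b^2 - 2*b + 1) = 2*b^4 + 8*b^3 + 11*b^2 + 3*b - 3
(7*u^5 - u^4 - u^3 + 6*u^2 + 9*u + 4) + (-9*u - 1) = 7*u^5 - u^4 - u^3 + 6*u^2 + 3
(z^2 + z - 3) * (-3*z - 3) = -3*z^3 - 6*z^2 + 6*z + 9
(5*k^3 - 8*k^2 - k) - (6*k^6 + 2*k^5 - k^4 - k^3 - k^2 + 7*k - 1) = -6*k^6 - 2*k^5 + k^4 + 6*k^3 - 7*k^2 - 8*k + 1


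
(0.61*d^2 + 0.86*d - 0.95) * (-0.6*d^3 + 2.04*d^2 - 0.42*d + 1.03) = -0.366*d^5 + 0.7284*d^4 + 2.0682*d^3 - 1.6709*d^2 + 1.2848*d - 0.9785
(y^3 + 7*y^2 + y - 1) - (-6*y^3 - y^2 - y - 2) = 7*y^3 + 8*y^2 + 2*y + 1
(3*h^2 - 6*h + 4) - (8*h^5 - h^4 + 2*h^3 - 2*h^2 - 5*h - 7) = -8*h^5 + h^4 - 2*h^3 + 5*h^2 - h + 11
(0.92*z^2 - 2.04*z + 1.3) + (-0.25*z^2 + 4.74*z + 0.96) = 0.67*z^2 + 2.7*z + 2.26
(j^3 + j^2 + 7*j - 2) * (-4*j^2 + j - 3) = -4*j^5 - 3*j^4 - 30*j^3 + 12*j^2 - 23*j + 6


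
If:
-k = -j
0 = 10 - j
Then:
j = 10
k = 10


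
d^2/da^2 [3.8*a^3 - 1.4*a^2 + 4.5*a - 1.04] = 22.8*a - 2.8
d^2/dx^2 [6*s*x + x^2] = 2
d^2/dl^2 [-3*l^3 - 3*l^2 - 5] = -18*l - 6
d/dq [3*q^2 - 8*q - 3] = 6*q - 8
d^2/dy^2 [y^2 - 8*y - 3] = 2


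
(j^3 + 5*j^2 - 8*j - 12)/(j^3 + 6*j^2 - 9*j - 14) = (j + 6)/(j + 7)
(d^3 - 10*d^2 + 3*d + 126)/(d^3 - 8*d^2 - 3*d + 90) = (d - 7)/(d - 5)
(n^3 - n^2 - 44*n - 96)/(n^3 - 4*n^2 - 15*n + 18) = (n^2 - 4*n - 32)/(n^2 - 7*n + 6)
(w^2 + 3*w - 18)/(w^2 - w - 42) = (w - 3)/(w - 7)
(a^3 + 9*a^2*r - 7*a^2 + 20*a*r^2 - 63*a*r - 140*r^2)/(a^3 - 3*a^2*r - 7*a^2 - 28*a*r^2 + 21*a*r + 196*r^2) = (-a - 5*r)/(-a + 7*r)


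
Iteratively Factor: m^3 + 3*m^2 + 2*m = (m + 1)*(m^2 + 2*m) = m*(m + 1)*(m + 2)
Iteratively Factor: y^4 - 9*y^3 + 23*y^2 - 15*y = (y)*(y^3 - 9*y^2 + 23*y - 15) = y*(y - 1)*(y^2 - 8*y + 15) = y*(y - 3)*(y - 1)*(y - 5)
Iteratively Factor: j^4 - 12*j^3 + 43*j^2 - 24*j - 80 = (j - 4)*(j^3 - 8*j^2 + 11*j + 20) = (j - 5)*(j - 4)*(j^2 - 3*j - 4) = (j - 5)*(j - 4)^2*(j + 1)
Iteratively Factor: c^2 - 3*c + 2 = (c - 2)*(c - 1)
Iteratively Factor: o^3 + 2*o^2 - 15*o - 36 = (o + 3)*(o^2 - o - 12) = (o - 4)*(o + 3)*(o + 3)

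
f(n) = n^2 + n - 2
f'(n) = 2*n + 1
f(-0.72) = -2.20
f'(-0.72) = -0.44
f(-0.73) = -2.20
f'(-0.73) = -0.46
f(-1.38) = -1.48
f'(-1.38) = -1.76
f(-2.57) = 2.03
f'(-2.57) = -4.14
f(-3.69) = 7.93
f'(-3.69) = -6.38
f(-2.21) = 0.67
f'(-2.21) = -3.42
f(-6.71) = 36.31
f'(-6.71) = -12.42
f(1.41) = 1.40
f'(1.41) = 3.82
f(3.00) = 10.00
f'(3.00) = 7.00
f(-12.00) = 130.00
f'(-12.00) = -23.00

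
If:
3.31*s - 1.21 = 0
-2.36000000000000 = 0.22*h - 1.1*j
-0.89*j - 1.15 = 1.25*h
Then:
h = -2.14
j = 1.72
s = 0.37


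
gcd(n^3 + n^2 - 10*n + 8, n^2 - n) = n - 1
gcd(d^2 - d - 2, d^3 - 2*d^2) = d - 2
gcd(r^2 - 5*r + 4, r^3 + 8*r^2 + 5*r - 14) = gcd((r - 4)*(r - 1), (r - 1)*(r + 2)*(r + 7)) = r - 1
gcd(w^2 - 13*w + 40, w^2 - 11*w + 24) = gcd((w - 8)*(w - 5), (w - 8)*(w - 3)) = w - 8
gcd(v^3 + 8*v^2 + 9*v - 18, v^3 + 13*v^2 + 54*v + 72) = v^2 + 9*v + 18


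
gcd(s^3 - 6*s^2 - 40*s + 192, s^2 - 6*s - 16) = s - 8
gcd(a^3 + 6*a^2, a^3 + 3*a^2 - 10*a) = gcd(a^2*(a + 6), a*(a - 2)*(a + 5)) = a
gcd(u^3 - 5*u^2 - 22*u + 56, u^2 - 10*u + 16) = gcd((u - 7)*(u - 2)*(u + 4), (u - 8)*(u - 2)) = u - 2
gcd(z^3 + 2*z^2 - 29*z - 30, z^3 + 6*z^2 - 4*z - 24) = z + 6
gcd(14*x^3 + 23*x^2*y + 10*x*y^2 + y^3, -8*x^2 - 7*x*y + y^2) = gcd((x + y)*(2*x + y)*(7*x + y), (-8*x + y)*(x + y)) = x + y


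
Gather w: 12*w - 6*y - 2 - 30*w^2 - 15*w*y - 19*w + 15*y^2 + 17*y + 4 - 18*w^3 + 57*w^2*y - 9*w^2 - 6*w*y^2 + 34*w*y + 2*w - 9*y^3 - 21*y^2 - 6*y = -18*w^3 + w^2*(57*y - 39) + w*(-6*y^2 + 19*y - 5) - 9*y^3 - 6*y^2 + 5*y + 2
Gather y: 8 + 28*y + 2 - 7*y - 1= 21*y + 9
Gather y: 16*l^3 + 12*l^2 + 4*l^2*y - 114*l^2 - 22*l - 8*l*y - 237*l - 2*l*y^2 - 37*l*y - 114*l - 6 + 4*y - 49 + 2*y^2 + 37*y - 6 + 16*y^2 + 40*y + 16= 16*l^3 - 102*l^2 - 373*l + y^2*(18 - 2*l) + y*(4*l^2 - 45*l + 81) - 45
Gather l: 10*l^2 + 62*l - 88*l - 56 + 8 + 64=10*l^2 - 26*l + 16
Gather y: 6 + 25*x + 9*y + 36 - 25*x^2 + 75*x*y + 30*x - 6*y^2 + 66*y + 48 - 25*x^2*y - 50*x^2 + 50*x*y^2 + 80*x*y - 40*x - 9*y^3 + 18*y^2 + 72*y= -75*x^2 + 15*x - 9*y^3 + y^2*(50*x + 12) + y*(-25*x^2 + 155*x + 147) + 90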